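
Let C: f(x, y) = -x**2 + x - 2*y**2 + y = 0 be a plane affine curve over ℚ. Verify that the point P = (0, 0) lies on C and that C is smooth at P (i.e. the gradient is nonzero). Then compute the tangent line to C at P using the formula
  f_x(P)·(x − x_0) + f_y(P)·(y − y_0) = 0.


Tangent line at P: x + y = 0.

Step 1: f(0, 0) = 0, so P lies on C.
Step 2: partial derivatives
  f_x(x, y) = 1 - 2*x, f_y(x, y) = 1 - 4*y.
  f_x(P) = 1, f_y(P) = 1 (gradient nonzero, so P is smooth).
Step 3: tangent line at P: 1·(x − 0) + 1·(y − 0) = 0.
Expanding: x + y = 0.


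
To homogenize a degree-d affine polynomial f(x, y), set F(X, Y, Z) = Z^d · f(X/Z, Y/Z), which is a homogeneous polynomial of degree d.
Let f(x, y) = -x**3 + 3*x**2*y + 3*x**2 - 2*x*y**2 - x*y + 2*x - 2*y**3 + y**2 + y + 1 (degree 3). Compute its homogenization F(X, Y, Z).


F(X, Y, Z) = -X**3 + 3*X**2*Y + 3*X**2*Z - 2*X*Y**2 - X*Y*Z + 2*X*Z**2 - 2*Y**3 + Y**2*Z + Y*Z**2 + Z**3

deg(f) = 3.
Substitute x = X/Z, y = Y/Z into f, then multiply by Z^3.
  monomial -1·x^3·y^0 ↦ -1·X^3·Y^0·Z^0.
  monomial 3·x^2·y^1 ↦ 3·X^2·Y^1·Z^0.
  monomial 3·x^2·y^0 ↦ 3·X^2·Y^0·Z^1.
  monomial -2·x^1·y^2 ↦ -2·X^1·Y^2·Z^0.
  monomial -1·x^1·y^1 ↦ -1·X^1·Y^1·Z^1.
  monomial 2·x^1·y^0 ↦ 2·X^1·Y^0·Z^2.
  monomial -2·x^0·y^3 ↦ -2·X^0·Y^3·Z^0.
  monomial 1·x^0·y^2 ↦ 1·X^0·Y^2·Z^1.
  monomial 1·x^0·y^1 ↦ 1·X^0·Y^1·Z^2.
  monomial 1·x^0·y^0 ↦ 1·X^0·Y^0·Z^3.
Collecting: F(X, Y, Z) = -X**3 + 3*X**2*Y + 3*X**2*Z - 2*X*Y**2 - X*Y*Z + 2*X*Z**2 - 2*Y**3 + Y**2*Z + Y*Z**2 + Z**3.


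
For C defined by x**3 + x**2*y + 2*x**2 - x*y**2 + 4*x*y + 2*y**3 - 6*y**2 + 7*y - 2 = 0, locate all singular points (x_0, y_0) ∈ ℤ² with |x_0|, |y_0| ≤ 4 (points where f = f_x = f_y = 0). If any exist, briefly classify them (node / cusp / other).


Singular points: {(-1, 1)}; classification: cusp.

Compute partial derivatives:
  f_x = 3*x**2 + 2*x*y + 4*x - y**2 + 4*y.
  f_y = x**2 - 2*x*y + 4*x + 6*y**2 - 12*y + 7.
Scan x_0 ∈ {−4, ..., 4}. For each x_0, f_y(x_0, y) is a polynomial in y; find its integer roots y ∈ {−4, ..., 4}, then test f_x and f at those candidates.
  x = -4: f_y(-4, y) = 6*y**2 - 4*y + 7; no integer root y with |y| ≤ 4.
  x = -3: f_y(-3, y) = 6*y**2 - 6*y + 4; no integer root y with |y| ≤ 4.
  x = -2: f_y(-2, y) = 6*y**2 - 8*y + 3; no integer root y with |y| ≤ 4.
  x = -1: f_y(-1, y) = 6*y**2 - 10*y + 4; vanishes at y ∈ {1}. (-1, 1): f_x = 0, f = 0 — SINGULAR.
  x = 0: f_y(0, y) = 6*y**2 - 12*y + 7; no integer root y with |y| ≤ 4.
  x = 1: f_y(1, y) = 6*y**2 - 14*y + 12; no integer root y with |y| ≤ 4.
  x = 2: f_y(2, y) = 6*y**2 - 16*y + 19; no integer root y with |y| ≤ 4.
  x = 3: f_y(3, y) = 6*y**2 - 18*y + 28; no integer root y with |y| ≤ 4.
  x = 4: f_y(4, y) = 6*y**2 - 20*y + 39; no integer root y with |y| ≤ 4.
Only singular point on the grid: (-1, 1).
Classify: substitute x = -1 + u, y = 1 + v and expand: f = u**3 + u**2*v - u*v**2 + 2*v**3 + v**2.
No constant or linear terms (consistent with a singular point). Quadratic part: v**2. Cubic part: u**3 + u**2*v - u*v**2 + 2*v**3.
The quadratic part v**2 is a perfect square, so there is a single (double) tangent line v = 0, i.e. y = 1. Restricting the cubic part to that line (v = 0) leaves u**3 ≠ 0, so f is not divisible by v and the branch is v² ≈ -u**3 to lowest order — this is a cusp.
Classification: cusp.


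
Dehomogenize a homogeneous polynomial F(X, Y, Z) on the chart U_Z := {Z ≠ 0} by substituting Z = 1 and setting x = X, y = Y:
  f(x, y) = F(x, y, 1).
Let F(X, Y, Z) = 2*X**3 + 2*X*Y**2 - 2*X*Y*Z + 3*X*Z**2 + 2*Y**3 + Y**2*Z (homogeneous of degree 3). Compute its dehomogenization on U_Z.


f(x, y) = 2*x**3 + 2*x*y**2 - 2*x*y + 3*x + 2*y**3 + y**2

On U_Z we set Z = 1. Each monomial c·X^i·Y^j·Z^k in F becomes c·x^i·y^j·1^k = c·x^i·y^j.
Substituting Z = 1: F(X, Y, 1) = 2*x**3 + 2*x*y**2 - 2*x*y + 3*x + 2*y**3 + y**2.
Note: deg(f) ≤ deg(F) = 3; strict inequality happens when F is divisible by Z (lost terms).


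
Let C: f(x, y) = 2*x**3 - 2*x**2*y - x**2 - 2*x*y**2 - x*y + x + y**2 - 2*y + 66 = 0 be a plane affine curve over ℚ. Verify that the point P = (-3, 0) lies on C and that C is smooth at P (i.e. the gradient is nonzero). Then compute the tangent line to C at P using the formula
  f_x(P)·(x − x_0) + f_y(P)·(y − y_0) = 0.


Tangent line at P: 61*x - 17*y + 183 = 0.

Step 1: f(-3, 0) = 0, so P lies on C.
Step 2: partial derivatives
  f_x(x, y) = 6*x**2 - 4*x*y - 2*x - 2*y**2 - y + 1, f_y(x, y) = -2*x**2 - 4*x*y - x + 2*y - 2.
  f_x(P) = 61, f_y(P) = -17 (gradient nonzero, so P is smooth).
Step 3: tangent line at P: 61·(x − -3) + -17·(y − 0) = 0.
Expanding: 61*x - 17*y + 183 = 0.


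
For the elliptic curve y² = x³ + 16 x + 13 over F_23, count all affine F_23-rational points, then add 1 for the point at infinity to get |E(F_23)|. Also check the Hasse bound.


Affine points = {(0, 6), (0, 17), (4, 7), (4, 16), (6, 7), (6, 16), (7, 10), (7, 13), (8, 3), (8, 20), (9, 9), (9, 14), (10, 0), (11, 5), (11, 18), (12, 1), (12, 22), (13, 7), (13, 16), (16, 8), (16, 15), (17, 0), (19, 0)}; affine count = 23; |E(F_23)| = 24.

Discriminant check: Δ ∝ 4a³ + 27b² = 4·16³ + 27·13² = 4·4096 + 27·169 ≡ 17 (mod 23). Nonzero ⇒ E is nonsingular.
For each x ∈ F_23, compute rhs = x³ + 16·x + 13 mod 23, then count y ∈ F_23 with y² ≡ rhs.
  x = 0: rhs = 13, matching y values: 6, 17 (2 points).
  x = 1: rhs = 7, matching y values: none (0 points).
  x = 2: rhs = 7, matching y values: none (0 points).
  x = 3: rhs = 19, matching y values: none (0 points).
  x = 4: rhs = 3, matching y values: 7, 16 (2 points).
  x = 5: rhs = 11, matching y values: none (0 points).
  x = 6: rhs = 3, matching y values: 7, 16 (2 points).
  x = 7: rhs = 8, matching y values: 10, 13 (2 points).
  x = 8: rhs = 9, matching y values: 3, 20 (2 points).
  x = 9: rhs = 12, matching y values: 9, 14 (2 points).
  x = 10: rhs = 0, matching y values: 0 (1 points).
  x = 11: rhs = 2, matching y values: 5, 18 (2 points).
  x = 12: rhs = 1, matching y values: 1, 22 (2 points).
  x = 13: rhs = 3, matching y values: 7, 16 (2 points).
  x = 14: rhs = 14, matching y values: none (0 points).
  x = 15: rhs = 17, matching y values: none (0 points).
  x = 16: rhs = 18, matching y values: 8, 15 (2 points).
  x = 17: rhs = 0, matching y values: 0 (1 points).
  x = 18: rhs = 15, matching y values: none (0 points).
  x = 19: rhs = 0, matching y values: 0 (1 points).
  x = 20: rhs = 7, matching y values: none (0 points).
  x = 21: rhs = 19, matching y values: none (0 points).
  x = 22: rhs = 19, matching y values: none (0 points).
Total affine count: 23.
Full point count |E(F_23)| = 23 + 1 = 24.
Hasse bound: |24 − (23+1)| = |0| = 0 ≤ 2√23 ≈ 9.5917 ✓.


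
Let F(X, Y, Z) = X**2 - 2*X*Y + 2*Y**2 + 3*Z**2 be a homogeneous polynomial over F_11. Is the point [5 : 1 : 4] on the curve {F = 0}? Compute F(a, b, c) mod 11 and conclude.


F(5,1,4) ≡ 10 (mod 11); P is NOT on the curve.

Evaluate F(5, 1, 4) term-by-term (mod 11).
  X**2 ↦ 1·25·1·1 = 25
  -2*X*Y ↦ -2·5·1·1 = -10
  2*Y**2 ↦ 2·1·1·1 = 2
  3*Z**2 ↦ 3·1·1·16 = 48
Sum: F(5, 1, 4) = (25) + (-10) + (2) + (48) = 65.
Reducing mod 11: 65 ≡ 10 (mod 11).
Since F(a, b, c) ≡ 10 ≠ 0 (mod 11), P does NOT lie on the curve.


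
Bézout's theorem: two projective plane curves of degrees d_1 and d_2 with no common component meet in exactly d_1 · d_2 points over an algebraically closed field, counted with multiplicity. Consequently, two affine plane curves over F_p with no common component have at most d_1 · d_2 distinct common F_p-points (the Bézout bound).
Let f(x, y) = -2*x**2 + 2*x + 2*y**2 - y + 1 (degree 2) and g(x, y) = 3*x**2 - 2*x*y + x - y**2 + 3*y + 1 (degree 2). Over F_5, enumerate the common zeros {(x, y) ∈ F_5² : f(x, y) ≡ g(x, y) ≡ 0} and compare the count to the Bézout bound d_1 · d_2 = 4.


Common zeros: {(2, 4)}; count = 1; Bézout bound = 4.

deg(f) = 2, deg(g) = 2, so Bézout bound = 4.
Scan x ∈ F_5. For each x, list the y ∈ F_5 with f(x, y) ≡ 0 and those with g(x, y) ≡ 0 (mod 5); the common zeros in that column are the intersection.
  x = 0: f ≡ 0 at y ∈ ∅; g ≡ 0 at y ∈ ∅; common: ∅.
  x = 1: f ≡ 0 at y ∈ ∅; g ≡ 0 at y ∈ {0, 1}; common: ∅.
  x = 2: f ≡ 0 at y ∈ {4}; g ≡ 0 at y ∈ {0, 4}; common: {4}.
  x = 3: f ≡ 0 at y ∈ {1, 2}; g ≡ 0 at y ∈ ∅; common: ∅.
  x = 4: f ≡ 0 at y ∈ {4}; g ≡ 0 at y ∈ ∅; common: ∅.
Collecting: common zeros = {(2, 4)}, so the count is 1.
Comparison with the Bézout bound: 1 ≤ 4 = deg(f)·deg(g), as expected for curves with no common component (the affine F_5-count falls short of the bound because intersections may lie at infinity, over extension fields, or carry multiplicity).


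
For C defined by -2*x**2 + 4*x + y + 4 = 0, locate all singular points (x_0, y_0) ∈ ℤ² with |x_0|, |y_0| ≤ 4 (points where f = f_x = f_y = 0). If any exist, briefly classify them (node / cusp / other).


No singular points in the scanned grid; C is smooth there.

Compute partial derivatives:
  f_x = 4 - 4*x.
  f_y = 1.
f_y = 1 is a nonzero constant, so f_y never vanishes: no point (x, y) can satisfy f = f_x = f_y = 0. In particular no (x, y) ∈ {−4, ..., 4}² is singular; the curve is smooth.


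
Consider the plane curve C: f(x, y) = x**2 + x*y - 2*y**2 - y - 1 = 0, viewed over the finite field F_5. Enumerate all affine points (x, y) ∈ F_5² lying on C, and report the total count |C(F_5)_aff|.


Affine F_5-points: {(1, 0), (2, 4), (4, 0), (4, 4)}; count = 4.

For each of the 25 pairs (x, y) ∈ F_5², evaluate f(x, y) mod 5. Record the zeros.
  x = 0: [0↦4, 1↦1, 2↦4, 3↦3, 4↦3]  zeros at y ∈ ∅
  x = 1: [0↦0, 1↦3, 2↦2, 3↦2, 4↦3]  zeros at y ∈ {0}
  x = 2: [0↦3, 1↦2, 2↦2, 3↦3, 4↦0]  zeros at y ∈ {4}
  x = 3: [0↦3, 1↦3, 2↦4, 3↦1, 4↦4]  zeros at y ∈ ∅
  x = 4: [0↦0, 1↦1, 2↦3, 3↦1, 4↦0]  zeros at y ∈ {0, 4}
Collecting zeros: affine points = {(1, 0), (2, 4), (4, 0), (4, 4)}.
Total count |C(F_5)_aff| = 4.


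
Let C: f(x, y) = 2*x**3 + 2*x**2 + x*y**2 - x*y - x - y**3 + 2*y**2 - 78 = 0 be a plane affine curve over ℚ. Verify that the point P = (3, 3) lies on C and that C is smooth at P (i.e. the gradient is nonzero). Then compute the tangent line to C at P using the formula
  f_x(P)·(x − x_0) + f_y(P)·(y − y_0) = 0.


Tangent line at P: 71*x - 213 = 0.

Step 1: f(3, 3) = 0, so P lies on C.
Step 2: partial derivatives
  f_x(x, y) = 6*x**2 + 4*x + y**2 - y - 1, f_y(x, y) = 2*x*y - x - 3*y**2 + 4*y.
  f_x(P) = 71, f_y(P) = 0 (gradient nonzero, so P is smooth).
Step 3: tangent line at P: 71·(x − 3) + 0·(y − 3) = 0.
Expanding: 71*x - 213 = 0.


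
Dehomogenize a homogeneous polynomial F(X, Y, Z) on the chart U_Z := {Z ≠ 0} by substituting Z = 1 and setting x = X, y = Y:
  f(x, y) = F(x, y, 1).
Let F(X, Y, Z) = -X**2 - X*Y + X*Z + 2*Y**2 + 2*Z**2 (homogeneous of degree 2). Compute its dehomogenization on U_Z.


f(x, y) = -x**2 - x*y + x + 2*y**2 + 2

On U_Z we set Z = 1. Each monomial c·X^i·Y^j·Z^k in F becomes c·x^i·y^j·1^k = c·x^i·y^j.
Substituting Z = 1: F(X, Y, 1) = -x**2 - x*y + x + 2*y**2 + 2.
Note: deg(f) ≤ deg(F) = 2; strict inequality happens when F is divisible by Z (lost terms).


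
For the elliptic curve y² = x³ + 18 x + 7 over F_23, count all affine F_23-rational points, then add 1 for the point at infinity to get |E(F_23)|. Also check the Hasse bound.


Affine points = {(1, 7), (1, 16), (6, 3), (6, 20), (7, 4), (7, 19), (9, 1), (9, 22), (11, 8), (11, 15), (13, 0), (14, 6), (14, 17), (15, 8), (15, 15), (19, 3), (19, 20), (20, 8), (20, 15), (21, 3), (21, 20)}; affine count = 21; |E(F_23)| = 22.

Discriminant check: Δ ∝ 4a³ + 27b² = 4·18³ + 27·7² = 4·5832 + 27·49 ≡ 18 (mod 23). Nonzero ⇒ E is nonsingular.
For each x ∈ F_23, compute rhs = x³ + 18·x + 7 mod 23, then count y ∈ F_23 with y² ≡ rhs.
  x = 0: rhs = 7, matching y values: none (0 points).
  x = 1: rhs = 3, matching y values: 7, 16 (2 points).
  x = 2: rhs = 5, matching y values: none (0 points).
  x = 3: rhs = 19, matching y values: none (0 points).
  x = 4: rhs = 5, matching y values: none (0 points).
  x = 5: rhs = 15, matching y values: none (0 points).
  x = 6: rhs = 9, matching y values: 3, 20 (2 points).
  x = 7: rhs = 16, matching y values: 4, 19 (2 points).
  x = 8: rhs = 19, matching y values: none (0 points).
  x = 9: rhs = 1, matching y values: 1, 22 (2 points).
  x = 10: rhs = 14, matching y values: none (0 points).
  x = 11: rhs = 18, matching y values: 8, 15 (2 points).
  x = 12: rhs = 19, matching y values: none (0 points).
  x = 13: rhs = 0, matching y values: 0 (1 points).
  x = 14: rhs = 13, matching y values: 6, 17 (2 points).
  x = 15: rhs = 18, matching y values: 8, 15 (2 points).
  x = 16: rhs = 21, matching y values: none (0 points).
  x = 17: rhs = 5, matching y values: none (0 points).
  x = 18: rhs = 22, matching y values: none (0 points).
  x = 19: rhs = 9, matching y values: 3, 20 (2 points).
  x = 20: rhs = 18, matching y values: 8, 15 (2 points).
  x = 21: rhs = 9, matching y values: 3, 20 (2 points).
  x = 22: rhs = 11, matching y values: none (0 points).
Total affine count: 21.
Full point count |E(F_23)| = 21 + 1 = 22.
Hasse bound: |22 − (23+1)| = |-2| = 2 ≤ 2√23 ≈ 9.5917 ✓.


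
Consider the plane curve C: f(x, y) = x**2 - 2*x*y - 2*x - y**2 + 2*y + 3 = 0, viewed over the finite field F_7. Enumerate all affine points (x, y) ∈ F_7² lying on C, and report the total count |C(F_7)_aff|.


Affine F_7-points: {(0, 3), (0, 6), (1, 3), (1, 4), (2, 1), (2, 4)}; count = 6.

For each of the 49 pairs (x, y) ∈ F_7², evaluate f(x, y) mod 7. Record the zeros.
  x = 0: [0↦3, 1↦4, 2↦3, 3↦0, 4↦2, 5↦2, 6↦0]  zeros at y ∈ {3, 6}
  x = 1: [0↦2, 1↦1, 2↦5, 3↦0, 4↦0, 5↦5, 6↦1]  zeros at y ∈ {3, 4}
  x = 2: [0↦3, 1↦0, 2↦2, 3↦2, 4↦0, 5↦3, 6↦4]  zeros at y ∈ {1, 4}
  x = 3: [0↦6, 1↦1, 2↦1, 3↦6, 4↦2, 5↦3, 6↦2]  zeros at y ∈ ∅
  x = 4: [0↦4, 1↦4, 2↦2, 3↦5, 4↦6, 5↦5, 6↦2]  zeros at y ∈ ∅
  x = 5: [0↦4, 1↦2, 2↦5, 3↦6, 4↦5, 5↦2, 6↦4]  zeros at y ∈ ∅
  x = 6: [0↦6, 1↦2, 2↦3, 3↦2, 4↦6, 5↦1, 6↦1]  zeros at y ∈ ∅
Collecting zeros: affine points = {(0, 3), (0, 6), (1, 3), (1, 4), (2, 1), (2, 4)}.
Total count |C(F_7)_aff| = 6.


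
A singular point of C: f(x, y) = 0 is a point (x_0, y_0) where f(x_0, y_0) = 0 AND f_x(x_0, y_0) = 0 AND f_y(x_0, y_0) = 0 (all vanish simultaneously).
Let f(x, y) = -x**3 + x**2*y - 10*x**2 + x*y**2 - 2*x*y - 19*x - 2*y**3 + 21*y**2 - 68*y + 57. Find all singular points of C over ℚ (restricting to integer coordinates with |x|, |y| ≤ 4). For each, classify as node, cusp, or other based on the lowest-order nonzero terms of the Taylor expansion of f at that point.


Singular points: {(-2, 3)}; classification: node.

Compute partial derivatives:
  f_x = -3*x**2 + 2*x*y - 20*x + y**2 - 2*y - 19.
  f_y = x**2 + 2*x*y - 2*x - 6*y**2 + 42*y - 68.
Scan x_0 ∈ {−4, ..., 4}. For each x_0, f_y(x_0, y) is a polynomial in y; find its integer roots y ∈ {−4, ..., 4}, then test f_x and f at those candidates.
  x = -4: f_y(-4, y) = -6*y**2 + 34*y - 44; vanishes at y ∈ {2}. (-4, 2): f_x = -3 ≠ 0.
  x = -3: f_y(-3, y) = -6*y**2 + 36*y - 53; no integer root y with |y| ≤ 4.
  x = -2: f_y(-2, y) = -6*y**2 + 38*y - 60; vanishes at y ∈ {3}. (-2, 3): f_x = 0, f = 0 — SINGULAR.
  x = -1: f_y(-1, y) = -6*y**2 + 40*y - 65; no integer root y with |y| ≤ 4.
  x = 0: f_y(0, y) = -6*y**2 + 42*y - 68; no integer root y with |y| ≤ 4.
  x = 1: f_y(1, y) = -6*y**2 + 44*y - 69; no integer root y with |y| ≤ 4.
  x = 2: f_y(2, y) = -6*y**2 + 46*y - 68; vanishes at y ∈ {2}. (2, 2): f_x = -63 ≠ 0.
  x = 3: f_y(3, y) = -6*y**2 + 48*y - 65; no integer root y with |y| ≤ 4.
  x = 4: f_y(4, y) = -6*y**2 + 50*y - 60; no integer root y with |y| ≤ 4.
Only singular point on the grid: (-2, 3).
Classify: substitute x = -2 + u, y = 3 + v and expand: f = -u**3 + u**2*v - u**2 + u*v**2 - 2*v**3 + v**2.
No constant or linear terms (consistent with a singular point). Quadratic part: -u**2 + v**2. Cubic part: -u**3 + u**2*v + u*v**2 - 2*v**3.
The quadratic part v**2 - u**2 = (v − u)(v + u) splits into two distinct linear factors, so there are two distinct tangent lines y − 3 = ±(x − -2) — this is a node (ordinary double point).
Classification: node.


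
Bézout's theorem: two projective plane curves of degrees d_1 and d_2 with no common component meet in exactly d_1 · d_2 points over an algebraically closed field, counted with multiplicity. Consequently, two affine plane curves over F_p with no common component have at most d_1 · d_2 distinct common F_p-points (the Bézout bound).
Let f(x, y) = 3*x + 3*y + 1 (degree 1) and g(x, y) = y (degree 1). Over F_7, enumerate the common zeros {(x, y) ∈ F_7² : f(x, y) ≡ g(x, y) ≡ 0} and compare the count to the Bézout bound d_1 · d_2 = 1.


Common zeros: {(2, 0)}; count = 1; Bézout bound = 1.

deg(f) = 1, deg(g) = 1, so Bézout bound = 1.
Scan x ∈ F_7. For each x, list the y ∈ F_7 with f(x, y) ≡ 0 and those with g(x, y) ≡ 0 (mod 7); the common zeros in that column are the intersection.
  x = 0: f ≡ 0 at y ∈ {2}; g ≡ 0 at y ∈ {0}; common: ∅.
  x = 1: f ≡ 0 at y ∈ {1}; g ≡ 0 at y ∈ {0}; common: ∅.
  x = 2: f ≡ 0 at y ∈ {0}; g ≡ 0 at y ∈ {0}; common: {0}.
  x = 3: f ≡ 0 at y ∈ {6}; g ≡ 0 at y ∈ {0}; common: ∅.
  x = 4: f ≡ 0 at y ∈ {5}; g ≡ 0 at y ∈ {0}; common: ∅.
  x = 5: f ≡ 0 at y ∈ {4}; g ≡ 0 at y ∈ {0}; common: ∅.
  x = 6: f ≡ 0 at y ∈ {3}; g ≡ 0 at y ∈ {0}; common: ∅.
Collecting: common zeros = {(2, 0)}, so the count is 1.
Comparison with the Bézout bound: 1 ≤ 1 = deg(f)·deg(g), as expected for curves with no common component (the bound is attained).


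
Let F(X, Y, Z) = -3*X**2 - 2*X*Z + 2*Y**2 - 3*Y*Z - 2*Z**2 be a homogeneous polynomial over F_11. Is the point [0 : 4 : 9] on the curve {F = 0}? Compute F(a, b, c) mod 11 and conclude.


F(0,4,9) ≡ 4 (mod 11); P is NOT on the curve.

Evaluate F(0, 4, 9) term-by-term (mod 11).
  -3*X**2 ↦ -3·0·1·1 = 0
  -2*X*Z ↦ -2·0·1·9 = 0
  2*Y**2 ↦ 2·1·16·1 = 32
  -3*Y*Z ↦ -3·1·4·9 = -108
  -2*Z**2 ↦ -2·1·1·81 = -162
Sum: F(0, 4, 9) = (0) + (0) + (32) + (-108) + (-162) = -238.
Reducing mod 11: -238 ≡ 4 (mod 11).
Since F(a, b, c) ≡ 4 ≠ 0 (mod 11), P does NOT lie on the curve.


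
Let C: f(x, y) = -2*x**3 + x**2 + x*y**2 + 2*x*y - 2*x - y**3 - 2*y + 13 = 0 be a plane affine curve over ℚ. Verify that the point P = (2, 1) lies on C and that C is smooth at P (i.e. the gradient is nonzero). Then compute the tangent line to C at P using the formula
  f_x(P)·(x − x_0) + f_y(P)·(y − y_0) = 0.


Tangent line at P: -19*x + 3*y + 35 = 0.

Step 1: f(2, 1) = 0, so P lies on C.
Step 2: partial derivatives
  f_x(x, y) = -6*x**2 + 2*x + y**2 + 2*y - 2, f_y(x, y) = 2*x*y + 2*x - 3*y**2 - 2.
  f_x(P) = -19, f_y(P) = 3 (gradient nonzero, so P is smooth).
Step 3: tangent line at P: -19·(x − 2) + 3·(y − 1) = 0.
Expanding: -19*x + 3*y + 35 = 0.


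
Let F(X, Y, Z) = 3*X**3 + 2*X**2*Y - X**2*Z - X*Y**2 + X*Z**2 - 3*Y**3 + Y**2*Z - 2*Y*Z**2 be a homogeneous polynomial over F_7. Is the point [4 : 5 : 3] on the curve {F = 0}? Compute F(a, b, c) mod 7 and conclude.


F(4,5,3) ≡ 4 (mod 7); P is NOT on the curve.

Evaluate F(4, 5, 3) term-by-term (mod 7).
  3*X**3 ↦ 3·64·1·1 = 192
  2*X**2*Y ↦ 2·16·5·1 = 160
  -X**2*Z ↦ -1·16·1·3 = -48
  -X*Y**2 ↦ -1·4·25·1 = -100
  X*Z**2 ↦ 1·4·1·9 = 36
  -3*Y**3 ↦ -3·1·125·1 = -375
  Y**2*Z ↦ 1·1·25·3 = 75
  -2*Y*Z**2 ↦ -2·1·5·9 = -90
Sum: F(4, 5, 3) = (192) + (160) + (-48) + (-100) + (36) + (-375) + (75) + (-90) = -150.
Reducing mod 7: -150 ≡ 4 (mod 7).
Since F(a, b, c) ≡ 4 ≠ 0 (mod 7), P does NOT lie on the curve.


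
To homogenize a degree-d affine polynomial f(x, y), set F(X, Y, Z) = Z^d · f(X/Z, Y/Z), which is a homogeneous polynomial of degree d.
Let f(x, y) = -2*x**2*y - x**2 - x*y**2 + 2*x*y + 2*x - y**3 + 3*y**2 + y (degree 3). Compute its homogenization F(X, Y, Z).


F(X, Y, Z) = -2*X**2*Y - X**2*Z - X*Y**2 + 2*X*Y*Z + 2*X*Z**2 - Y**3 + 3*Y**2*Z + Y*Z**2

deg(f) = 3.
Substitute x = X/Z, y = Y/Z into f, then multiply by Z^3.
  monomial -2·x^2·y^1 ↦ -2·X^2·Y^1·Z^0.
  monomial -1·x^2·y^0 ↦ -1·X^2·Y^0·Z^1.
  monomial -1·x^1·y^2 ↦ -1·X^1·Y^2·Z^0.
  monomial 2·x^1·y^1 ↦ 2·X^1·Y^1·Z^1.
  monomial 2·x^1·y^0 ↦ 2·X^1·Y^0·Z^2.
  monomial -1·x^0·y^3 ↦ -1·X^0·Y^3·Z^0.
  monomial 3·x^0·y^2 ↦ 3·X^0·Y^2·Z^1.
  monomial 1·x^0·y^1 ↦ 1·X^0·Y^1·Z^2.
Collecting: F(X, Y, Z) = -2*X**2*Y - X**2*Z - X*Y**2 + 2*X*Y*Z + 2*X*Z**2 - Y**3 + 3*Y**2*Z + Y*Z**2.


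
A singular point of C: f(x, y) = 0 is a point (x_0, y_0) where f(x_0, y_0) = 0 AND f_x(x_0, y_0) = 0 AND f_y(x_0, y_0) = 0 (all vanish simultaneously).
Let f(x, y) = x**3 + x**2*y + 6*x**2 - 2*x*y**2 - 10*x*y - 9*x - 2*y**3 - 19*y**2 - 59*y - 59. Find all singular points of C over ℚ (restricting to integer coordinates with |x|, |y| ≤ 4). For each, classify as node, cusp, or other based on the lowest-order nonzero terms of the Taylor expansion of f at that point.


Singular points: {(-1, -3)}; classification: cusp.

Compute partial derivatives:
  f_x = 3*x**2 + 2*x*y + 12*x - 2*y**2 - 10*y - 9.
  f_y = x**2 - 4*x*y - 10*x - 6*y**2 - 38*y - 59.
Scan x_0 ∈ {−4, ..., 4}. For each x_0, f_y(x_0, y) is a polynomial in y; find its integer roots y ∈ {−4, ..., 4}, then test f_x and f at those candidates.
  x = -4: f_y(-4, y) = -6*y**2 - 22*y - 3; no integer root y with |y| ≤ 4.
  x = -3: f_y(-3, y) = -6*y**2 - 26*y - 20; vanishes at y ∈ {-1}. (-3, -1): f_x = -4 ≠ 0.
  x = -2: f_y(-2, y) = -6*y**2 - 30*y - 35; no integer root y with |y| ≤ 4.
  x = -1: f_y(-1, y) = -6*y**2 - 34*y - 48; vanishes at y ∈ {-3}. (-1, -3): f_x = 0, f = 0 — SINGULAR.
  x = 0: f_y(0, y) = -6*y**2 - 38*y - 59; no integer root y with |y| ≤ 4.
  x = 1: f_y(1, y) = -6*y**2 - 42*y - 68; no integer root y with |y| ≤ 4.
  x = 2: f_y(2, y) = -6*y**2 - 46*y - 75; no integer root y with |y| ≤ 4.
  x = 3: f_y(3, y) = -6*y**2 - 50*y - 80; no integer root y with |y| ≤ 4.
  x = 4: f_y(4, y) = -6*y**2 - 54*y - 83; no integer root y with |y| ≤ 4.
Only singular point on the grid: (-1, -3).
Classify: substitute x = -1 + u, y = -3 + v and expand: f = u**3 + u**2*v - 2*u*v**2 - 2*v**3 + v**2.
No constant or linear terms (consistent with a singular point). Quadratic part: v**2. Cubic part: u**3 + u**2*v - 2*u*v**2 - 2*v**3.
The quadratic part v**2 is a perfect square, so there is a single (double) tangent line v = 0, i.e. y = -3. Restricting the cubic part to that line (v = 0) leaves u**3 ≠ 0, so f is not divisible by v and the branch is v² ≈ -u**3 to lowest order — this is a cusp.
Classification: cusp.


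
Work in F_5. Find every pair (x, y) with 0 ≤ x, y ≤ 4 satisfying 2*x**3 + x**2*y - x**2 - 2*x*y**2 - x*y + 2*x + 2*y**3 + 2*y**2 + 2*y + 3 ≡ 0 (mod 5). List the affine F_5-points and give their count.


Affine F_5-points: {(1, 1), (2, 2), (3, 1), (3, 2), (3, 4), (4, 3)}; count = 6.

For each of the 25 pairs (x, y) ∈ F_5², evaluate f(x, y) mod 5. Record the zeros.
  x = 0: [0↦3, 1↦4, 2↦1, 3↦1, 4↦1]  zeros at y ∈ ∅
  x = 1: [0↦1, 1↦0, 2↦1, 3↦1, 4↦2]  zeros at y ∈ {1}
  x = 2: [0↦4, 1↦3, 2↦0, 3↦2, 4↦1]  zeros at y ∈ {2}
  x = 3: [0↦4, 1↦0, 2↦0, 3↦1, 4↦0]  zeros at y ∈ {1, 2, 4}
  x = 4: [0↦3, 1↦3, 2↦3, 3↦0, 4↦1]  zeros at y ∈ {3}
Collecting zeros: affine points = {(1, 1), (2, 2), (3, 1), (3, 2), (3, 4), (4, 3)}.
Total count |C(F_5)_aff| = 6.


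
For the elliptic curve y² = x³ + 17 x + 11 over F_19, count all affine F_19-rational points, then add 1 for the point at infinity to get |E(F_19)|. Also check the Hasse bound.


Affine points = {(0, 7), (0, 12), (6, 5), (6, 14), (7, 6), (7, 13), (9, 0), (11, 3), (11, 16), (12, 9), (12, 10), (13, 4), (13, 15), (16, 3), (16, 16), (17, 8), (17, 11)}; affine count = 17; |E(F_19)| = 18.

Discriminant check: Δ ∝ 4a³ + 27b² = 4·17³ + 27·11² = 4·4913 + 27·121 ≡ 5 (mod 19). Nonzero ⇒ E is nonsingular.
For each x ∈ F_19, compute rhs = x³ + 17·x + 11 mod 19, then count y ∈ F_19 with y² ≡ rhs.
  x = 0: rhs = 11, matching y values: 7, 12 (2 points).
  x = 1: rhs = 10, matching y values: none (0 points).
  x = 2: rhs = 15, matching y values: none (0 points).
  x = 3: rhs = 13, matching y values: none (0 points).
  x = 4: rhs = 10, matching y values: none (0 points).
  x = 5: rhs = 12, matching y values: none (0 points).
  x = 6: rhs = 6, matching y values: 5, 14 (2 points).
  x = 7: rhs = 17, matching y values: 6, 13 (2 points).
  x = 8: rhs = 13, matching y values: none (0 points).
  x = 9: rhs = 0, matching y values: 0 (1 points).
  x = 10: rhs = 3, matching y values: none (0 points).
  x = 11: rhs = 9, matching y values: 3, 16 (2 points).
  x = 12: rhs = 5, matching y values: 9, 10 (2 points).
  x = 13: rhs = 16, matching y values: 4, 15 (2 points).
  x = 14: rhs = 10, matching y values: none (0 points).
  x = 15: rhs = 12, matching y values: none (0 points).
  x = 16: rhs = 9, matching y values: 3, 16 (2 points).
  x = 17: rhs = 7, matching y values: 8, 11 (2 points).
  x = 18: rhs = 12, matching y values: none (0 points).
Total affine count: 17.
Full point count |E(F_19)| = 17 + 1 = 18.
Hasse bound: |18 − (19+1)| = |-2| = 2 ≤ 2√19 ≈ 8.7178 ✓.


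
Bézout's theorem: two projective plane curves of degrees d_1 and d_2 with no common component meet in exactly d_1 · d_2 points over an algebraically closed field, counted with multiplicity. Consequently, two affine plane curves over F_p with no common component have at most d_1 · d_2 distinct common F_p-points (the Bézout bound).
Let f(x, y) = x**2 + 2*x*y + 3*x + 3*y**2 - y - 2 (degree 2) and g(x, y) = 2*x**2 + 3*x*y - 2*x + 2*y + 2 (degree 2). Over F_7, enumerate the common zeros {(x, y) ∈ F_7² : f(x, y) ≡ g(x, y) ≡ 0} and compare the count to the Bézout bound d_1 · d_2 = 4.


Common zeros: {(2, 1)}; count = 1; Bézout bound = 4.

deg(f) = 2, deg(g) = 2, so Bézout bound = 4.
Scan x ∈ F_7. For each x, list the y ∈ F_7 with f(x, y) ≡ 0 and those with g(x, y) ≡ 0 (mod 7); the common zeros in that column are the intersection.
  x = 0: f ≡ 0 at y ∈ {1, 4}; g ≡ 0 at y ∈ {6}; common: ∅.
  x = 1: f ≡ 0 at y ∈ ∅; g ≡ 0 at y ∈ {1}; common: ∅.
  x = 2: f ≡ 0 at y ∈ {1, 5}; g ≡ 0 at y ∈ {1}; common: {1}.
  x = 3: f ≡ 0 at y ∈ {4, 6}; g ≡ 0 at y ∈ {0}; common: ∅.
  x = 4: f ≡ 0 at y ∈ ∅; g ≡ 0 at y ∈ ∅; common: ∅.
  x = 5: f ≡ 0 at y ∈ ∅; g ≡ 0 at y ∈ {0}; common: ∅.
  x = 6: f ≡ 0 at y ∈ {3, 5}; g ≡ 0 at y ∈ {6}; common: ∅.
Collecting: common zeros = {(2, 1)}, so the count is 1.
Comparison with the Bézout bound: 1 ≤ 4 = deg(f)·deg(g), as expected for curves with no common component (the affine F_7-count falls short of the bound because intersections may lie at infinity, over extension fields, or carry multiplicity).


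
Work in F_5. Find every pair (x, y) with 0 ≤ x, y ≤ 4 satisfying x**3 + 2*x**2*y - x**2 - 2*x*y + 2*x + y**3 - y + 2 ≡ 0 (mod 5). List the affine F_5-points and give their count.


Affine F_5-points: {(1, 2), (2, 0)}; count = 2.

For each of the 25 pairs (x, y) ∈ F_5², evaluate f(x, y) mod 5. Record the zeros.
  x = 0: [0↦2, 1↦2, 2↦3, 3↦1, 4↦2]  zeros at y ∈ ∅
  x = 1: [0↦4, 1↦4, 2↦0, 3↦3, 4↦4]  zeros at y ∈ {2}
  x = 2: [0↦0, 1↦4, 2↦4, 3↦1, 4↦1]  zeros at y ∈ {0}
  x = 3: [0↦1, 1↦3, 2↦1, 3↦1, 4↦4]  zeros at y ∈ ∅
  x = 4: [0↦3, 1↦2, 2↦2, 3↦4, 4↦4]  zeros at y ∈ ∅
Collecting zeros: affine points = {(1, 2), (2, 0)}.
Total count |C(F_5)_aff| = 2.


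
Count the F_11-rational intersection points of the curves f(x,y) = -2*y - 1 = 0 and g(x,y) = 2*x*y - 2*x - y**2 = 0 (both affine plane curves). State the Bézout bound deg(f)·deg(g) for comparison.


Common zeros: {(10, 5)}; count = 1; Bézout bound = 2.

deg(f) = 1, deg(g) = 2, so Bézout bound = 2.
Scan x ∈ F_11. For each x, list the y ∈ F_11 with f(x, y) ≡ 0 and those with g(x, y) ≡ 0 (mod 11); the common zeros in that column are the intersection.
  x = 0: f ≡ 0 at y ∈ {5}; g ≡ 0 at y ∈ {0}; common: ∅.
  x = 1: f ≡ 0 at y ∈ {5}; g ≡ 0 at y ∈ ∅; common: ∅.
  x = 2: f ≡ 0 at y ∈ {5}; g ≡ 0 at y ∈ {2}; common: ∅.
  x = 3: f ≡ 0 at y ∈ {5}; g ≡ 0 at y ∈ {8, 9}; common: ∅.
  x = 4: f ≡ 0 at y ∈ {5}; g ≡ 0 at y ∈ ∅; common: ∅.
  x = 5: f ≡ 0 at y ∈ {5}; g ≡ 0 at y ∈ {3, 7}; common: ∅.
  x = 6: f ≡ 0 at y ∈ {5}; g ≡ 0 at y ∈ ∅; common: ∅.
  x = 7: f ≡ 0 at y ∈ {5}; g ≡ 0 at y ∈ ∅; common: ∅.
  x = 8: f ≡ 0 at y ∈ {5}; g ≡ 0 at y ∈ {6, 10}; common: ∅.
  x = 9: f ≡ 0 at y ∈ {5}; g ≡ 0 at y ∈ ∅; common: ∅.
  x = 10: f ≡ 0 at y ∈ {5}; g ≡ 0 at y ∈ {4, 5}; common: {5}.
Collecting: common zeros = {(10, 5)}, so the count is 1.
Comparison with the Bézout bound: 1 ≤ 2 = deg(f)·deg(g), as expected for curves with no common component (the affine F_11-count falls short of the bound because intersections may lie at infinity, over extension fields, or carry multiplicity).


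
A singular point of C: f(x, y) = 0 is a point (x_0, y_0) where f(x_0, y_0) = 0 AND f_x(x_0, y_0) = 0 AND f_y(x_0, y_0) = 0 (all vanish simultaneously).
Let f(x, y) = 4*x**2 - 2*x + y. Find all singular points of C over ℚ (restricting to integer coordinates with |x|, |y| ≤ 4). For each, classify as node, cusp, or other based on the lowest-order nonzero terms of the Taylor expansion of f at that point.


No singular points in the scanned grid; C is smooth there.

Compute partial derivatives:
  f_x = 8*x - 2.
  f_y = 1.
f_y = 1 is a nonzero constant, so f_y never vanishes: no point (x, y) can satisfy f = f_x = f_y = 0. In particular no (x, y) ∈ {−4, ..., 4}² is singular; the curve is smooth.


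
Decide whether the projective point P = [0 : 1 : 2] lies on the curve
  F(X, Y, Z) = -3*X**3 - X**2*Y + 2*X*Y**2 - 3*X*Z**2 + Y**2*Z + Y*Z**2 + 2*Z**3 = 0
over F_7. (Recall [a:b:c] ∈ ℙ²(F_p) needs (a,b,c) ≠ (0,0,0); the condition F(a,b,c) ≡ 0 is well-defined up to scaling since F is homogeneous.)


F(0,1,2) ≡ 1 (mod 7); P is NOT on the curve.

Evaluate F(0, 1, 2) term-by-term (mod 7).
  -3*X**3 ↦ -3·0·1·1 = 0
  -X**2*Y ↦ -1·0·1·1 = 0
  2*X*Y**2 ↦ 2·0·1·1 = 0
  -3*X*Z**2 ↦ -3·0·1·4 = 0
  Y**2*Z ↦ 1·1·1·2 = 2
  Y*Z**2 ↦ 1·1·1·4 = 4
  2*Z**3 ↦ 2·1·1·8 = 16
Sum: F(0, 1, 2) = (0) + (0) + (0) + (0) + (2) + (4) + (16) = 22.
Reducing mod 7: 22 ≡ 1 (mod 7).
Since F(a, b, c) ≡ 1 ≠ 0 (mod 7), P does NOT lie on the curve.


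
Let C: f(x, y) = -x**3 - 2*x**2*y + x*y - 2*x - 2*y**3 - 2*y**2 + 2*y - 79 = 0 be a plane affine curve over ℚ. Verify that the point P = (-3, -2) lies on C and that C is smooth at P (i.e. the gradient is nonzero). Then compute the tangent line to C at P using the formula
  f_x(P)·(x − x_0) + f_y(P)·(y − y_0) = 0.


Tangent line at P: -55*x - 35*y - 235 = 0.

Step 1: f(-3, -2) = 0, so P lies on C.
Step 2: partial derivatives
  f_x(x, y) = -3*x**2 - 4*x*y + y - 2, f_y(x, y) = -2*x**2 + x - 6*y**2 - 4*y + 2.
  f_x(P) = -55, f_y(P) = -35 (gradient nonzero, so P is smooth).
Step 3: tangent line at P: -55·(x − -3) + -35·(y − -2) = 0.
Expanding: -55*x - 35*y - 235 = 0.


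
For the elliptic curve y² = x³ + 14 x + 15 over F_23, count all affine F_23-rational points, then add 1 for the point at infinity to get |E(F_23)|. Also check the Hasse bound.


Affine points = {(5, 7), (5, 16), (6, 4), (6, 19), (8, 8), (8, 15), (12, 5), (12, 18), (13, 5), (13, 18), (15, 9), (15, 14), (18, 2), (18, 21), (21, 5), (21, 18), (22, 0)}; affine count = 17; |E(F_23)| = 18.

Discriminant check: Δ ∝ 4a³ + 27b² = 4·14³ + 27·15² = 4·2744 + 27·225 ≡ 8 (mod 23). Nonzero ⇒ E is nonsingular.
For each x ∈ F_23, compute rhs = x³ + 14·x + 15 mod 23, then count y ∈ F_23 with y² ≡ rhs.
  x = 0: rhs = 15, matching y values: none (0 points).
  x = 1: rhs = 7, matching y values: none (0 points).
  x = 2: rhs = 5, matching y values: none (0 points).
  x = 3: rhs = 15, matching y values: none (0 points).
  x = 4: rhs = 20, matching y values: none (0 points).
  x = 5: rhs = 3, matching y values: 7, 16 (2 points).
  x = 6: rhs = 16, matching y values: 4, 19 (2 points).
  x = 7: rhs = 19, matching y values: none (0 points).
  x = 8: rhs = 18, matching y values: 8, 15 (2 points).
  x = 9: rhs = 19, matching y values: none (0 points).
  x = 10: rhs = 5, matching y values: none (0 points).
  x = 11: rhs = 5, matching y values: none (0 points).
  x = 12: rhs = 2, matching y values: 5, 18 (2 points).
  x = 13: rhs = 2, matching y values: 5, 18 (2 points).
  x = 14: rhs = 11, matching y values: none (0 points).
  x = 15: rhs = 12, matching y values: 9, 14 (2 points).
  x = 16: rhs = 11, matching y values: none (0 points).
  x = 17: rhs = 14, matching y values: none (0 points).
  x = 18: rhs = 4, matching y values: 2, 21 (2 points).
  x = 19: rhs = 10, matching y values: none (0 points).
  x = 20: rhs = 15, matching y values: none (0 points).
  x = 21: rhs = 2, matching y values: 5, 18 (2 points).
  x = 22: rhs = 0, matching y values: 0 (1 points).
Total affine count: 17.
Full point count |E(F_23)| = 17 + 1 = 18.
Hasse bound: |18 − (23+1)| = |-6| = 6 ≤ 2√23 ≈ 9.5917 ✓.


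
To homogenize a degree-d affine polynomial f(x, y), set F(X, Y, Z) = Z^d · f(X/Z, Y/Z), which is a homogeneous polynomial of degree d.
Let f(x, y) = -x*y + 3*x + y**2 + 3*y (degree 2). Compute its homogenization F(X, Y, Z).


F(X, Y, Z) = -X*Y + 3*X*Z + Y**2 + 3*Y*Z

deg(f) = 2.
Substitute x = X/Z, y = Y/Z into f, then multiply by Z^2.
  monomial -1·x^1·y^1 ↦ -1·X^1·Y^1·Z^0.
  monomial 3·x^1·y^0 ↦ 3·X^1·Y^0·Z^1.
  monomial 1·x^0·y^2 ↦ 1·X^0·Y^2·Z^0.
  monomial 3·x^0·y^1 ↦ 3·X^0·Y^1·Z^1.
Collecting: F(X, Y, Z) = -X*Y + 3*X*Z + Y**2 + 3*Y*Z.


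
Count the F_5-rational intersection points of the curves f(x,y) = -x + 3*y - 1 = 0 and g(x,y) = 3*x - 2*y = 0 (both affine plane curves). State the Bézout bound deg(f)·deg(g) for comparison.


Common zeros: {(1, 4)}; count = 1; Bézout bound = 1.

deg(f) = 1, deg(g) = 1, so Bézout bound = 1.
Scan x ∈ F_5. For each x, list the y ∈ F_5 with f(x, y) ≡ 0 and those with g(x, y) ≡ 0 (mod 5); the common zeros in that column are the intersection.
  x = 0: f ≡ 0 at y ∈ {2}; g ≡ 0 at y ∈ {0}; common: ∅.
  x = 1: f ≡ 0 at y ∈ {4}; g ≡ 0 at y ∈ {4}; common: {4}.
  x = 2: f ≡ 0 at y ∈ {1}; g ≡ 0 at y ∈ {3}; common: ∅.
  x = 3: f ≡ 0 at y ∈ {3}; g ≡ 0 at y ∈ {2}; common: ∅.
  x = 4: f ≡ 0 at y ∈ {0}; g ≡ 0 at y ∈ {1}; common: ∅.
Collecting: common zeros = {(1, 4)}, so the count is 1.
Comparison with the Bézout bound: 1 ≤ 1 = deg(f)·deg(g), as expected for curves with no common component (the bound is attained).


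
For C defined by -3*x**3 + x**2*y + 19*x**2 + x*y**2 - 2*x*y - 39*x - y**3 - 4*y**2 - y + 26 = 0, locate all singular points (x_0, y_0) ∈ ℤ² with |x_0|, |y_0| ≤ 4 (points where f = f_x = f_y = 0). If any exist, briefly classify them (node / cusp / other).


Singular points: {(2, -1)}; classification: cusp.

Compute partial derivatives:
  f_x = -9*x**2 + 2*x*y + 38*x + y**2 - 2*y - 39.
  f_y = x**2 + 2*x*y - 2*x - 3*y**2 - 8*y - 1.
Scan x_0 ∈ {−4, ..., 4}. For each x_0, f_y(x_0, y) is a polynomial in y; find its integer roots y ∈ {−4, ..., 4}, then test f_x and f at those candidates.
  x = -4: f_y(-4, y) = -3*y**2 - 16*y + 23; no integer root y with |y| ≤ 4.
  x = -3: f_y(-3, y) = -3*y**2 - 14*y + 14; no integer root y with |y| ≤ 4.
  x = -2: f_y(-2, y) = -3*y**2 - 12*y + 7; no integer root y with |y| ≤ 4.
  x = -1: f_y(-1, y) = -3*y**2 - 10*y + 2; no integer root y with |y| ≤ 4.
  x = 0: f_y(0, y) = -3*y**2 - 8*y - 1; no integer root y with |y| ≤ 4.
  x = 1: f_y(1, y) = -3*y**2 - 6*y - 2; no integer root y with |y| ≤ 4.
  x = 2: f_y(2, y) = -3*y**2 - 4*y - 1; vanishes at y ∈ {-1}. (2, -1): f_x = 0, f = 0 — SINGULAR.
  x = 3: f_y(3, y) = -3*y**2 - 2*y + 2; no integer root y with |y| ≤ 4.
  x = 4: f_y(4, y) = 7 - 3*y**2; no integer root y with |y| ≤ 4.
Only singular point on the grid: (2, -1).
Classify: substitute x = 2 + u, y = -1 + v and expand: f = -3*u**3 + u**2*v + u*v**2 - v**3 + v**2.
No constant or linear terms (consistent with a singular point). Quadratic part: v**2. Cubic part: -3*u**3 + u**2*v + u*v**2 - v**3.
The quadratic part v**2 is a perfect square, so there is a single (double) tangent line v = 0, i.e. y = -1. Restricting the cubic part to that line (v = 0) leaves -3*u**3 ≠ 0, so f is not divisible by v and the branch is v² ≈ 3*u**3 to lowest order — this is a cusp.
Classification: cusp.


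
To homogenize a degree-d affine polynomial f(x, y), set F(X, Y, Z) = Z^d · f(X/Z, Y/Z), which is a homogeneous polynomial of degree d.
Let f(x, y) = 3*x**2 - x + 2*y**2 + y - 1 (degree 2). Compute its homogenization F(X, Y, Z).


F(X, Y, Z) = 3*X**2 - X*Z + 2*Y**2 + Y*Z - Z**2

deg(f) = 2.
Substitute x = X/Z, y = Y/Z into f, then multiply by Z^2.
  monomial 3·x^2·y^0 ↦ 3·X^2·Y^0·Z^0.
  monomial -1·x^1·y^0 ↦ -1·X^1·Y^0·Z^1.
  monomial 2·x^0·y^2 ↦ 2·X^0·Y^2·Z^0.
  monomial 1·x^0·y^1 ↦ 1·X^0·Y^1·Z^1.
  monomial -1·x^0·y^0 ↦ -1·X^0·Y^0·Z^2.
Collecting: F(X, Y, Z) = 3*X**2 - X*Z + 2*Y**2 + Y*Z - Z**2.


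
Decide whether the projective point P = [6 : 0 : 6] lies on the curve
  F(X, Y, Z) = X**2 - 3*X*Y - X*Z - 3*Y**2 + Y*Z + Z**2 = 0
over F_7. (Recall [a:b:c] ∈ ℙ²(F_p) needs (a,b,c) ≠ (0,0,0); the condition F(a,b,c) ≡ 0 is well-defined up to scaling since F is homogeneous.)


F(6,0,6) ≡ 1 (mod 7); P is NOT on the curve.

Evaluate F(6, 0, 6) term-by-term (mod 7).
  X**2 ↦ 1·36·1·1 = 36
  -3*X*Y ↦ -3·6·0·1 = 0
  -X*Z ↦ -1·6·1·6 = -36
  -3*Y**2 ↦ -3·1·0·1 = 0
  Y*Z ↦ 1·1·0·6 = 0
  Z**2 ↦ 1·1·1·36 = 36
Sum: F(6, 0, 6) = (36) + (0) + (-36) + (0) + (0) + (36) = 36.
Reducing mod 7: 36 ≡ 1 (mod 7).
Since F(a, b, c) ≡ 1 ≠ 0 (mod 7), P does NOT lie on the curve.


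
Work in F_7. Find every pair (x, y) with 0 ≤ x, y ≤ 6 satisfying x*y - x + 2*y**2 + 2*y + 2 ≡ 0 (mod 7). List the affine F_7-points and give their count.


Affine F_7-points: {(0, 2), (0, 4), (1, 3), (1, 6), (2, 0), (2, 5)}; count = 6.

For each of the 49 pairs (x, y) ∈ F_7², evaluate f(x, y) mod 7. Record the zeros.
  x = 0: [0↦2, 1↦6, 2↦0, 3↦5, 4↦0, 5↦6, 6↦2]  zeros at y ∈ {2, 4}
  x = 1: [0↦1, 1↦6, 2↦1, 3↦0, 4↦3, 5↦3, 6↦0]  zeros at y ∈ {3, 6}
  x = 2: [0↦0, 1↦6, 2↦2, 3↦2, 4↦6, 5↦0, 6↦5]  zeros at y ∈ {0, 5}
  x = 3: [0↦6, 1↦6, 2↦3, 3↦4, 4↦2, 5↦4, 6↦3]  zeros at y ∈ ∅
  x = 4: [0↦5, 1↦6, 2↦4, 3↦6, 4↦5, 5↦1, 6↦1]  zeros at y ∈ ∅
  x = 5: [0↦4, 1↦6, 2↦5, 3↦1, 4↦1, 5↦5, 6↦6]  zeros at y ∈ ∅
  x = 6: [0↦3, 1↦6, 2↦6, 3↦3, 4↦4, 5↦2, 6↦4]  zeros at y ∈ ∅
Collecting zeros: affine points = {(0, 2), (0, 4), (1, 3), (1, 6), (2, 0), (2, 5)}.
Total count |C(F_7)_aff| = 6.


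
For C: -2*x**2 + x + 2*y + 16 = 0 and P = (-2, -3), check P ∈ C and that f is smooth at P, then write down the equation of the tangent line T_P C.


Tangent line at P: 9*x + 2*y + 24 = 0.

Step 1: f(-2, -3) = 0, so P lies on C.
Step 2: partial derivatives
  f_x(x, y) = 1 - 4*x, f_y(x, y) = 2.
  f_x(P) = 9, f_y(P) = 2 (gradient nonzero, so P is smooth).
Step 3: tangent line at P: 9·(x − -2) + 2·(y − -3) = 0.
Expanding: 9*x + 2*y + 24 = 0.


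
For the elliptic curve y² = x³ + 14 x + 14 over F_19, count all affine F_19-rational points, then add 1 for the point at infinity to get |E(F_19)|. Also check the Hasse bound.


Affine points = {(3, 8), (3, 11), (4, 1), (4, 18), (5, 0), (8, 7), (8, 12), (11, 6), (11, 13), (14, 3), (14, 16), (17, 4), (17, 15)}; affine count = 13; |E(F_19)| = 14.

Discriminant check: Δ ∝ 4a³ + 27b² = 4·14³ + 27·14² = 4·2744 + 27·196 ≡ 4 (mod 19). Nonzero ⇒ E is nonsingular.
For each x ∈ F_19, compute rhs = x³ + 14·x + 14 mod 19, then count y ∈ F_19 with y² ≡ rhs.
  x = 0: rhs = 14, matching y values: none (0 points).
  x = 1: rhs = 10, matching y values: none (0 points).
  x = 2: rhs = 12, matching y values: none (0 points).
  x = 3: rhs = 7, matching y values: 8, 11 (2 points).
  x = 4: rhs = 1, matching y values: 1, 18 (2 points).
  x = 5: rhs = 0, matching y values: 0 (1 points).
  x = 6: rhs = 10, matching y values: none (0 points).
  x = 7: rhs = 18, matching y values: none (0 points).
  x = 8: rhs = 11, matching y values: 7, 12 (2 points).
  x = 9: rhs = 14, matching y values: none (0 points).
  x = 10: rhs = 14, matching y values: none (0 points).
  x = 11: rhs = 17, matching y values: 6, 13 (2 points).
  x = 12: rhs = 10, matching y values: none (0 points).
  x = 13: rhs = 18, matching y values: none (0 points).
  x = 14: rhs = 9, matching y values: 3, 16 (2 points).
  x = 15: rhs = 8, matching y values: none (0 points).
  x = 16: rhs = 2, matching y values: none (0 points).
  x = 17: rhs = 16, matching y values: 4, 15 (2 points).
  x = 18: rhs = 18, matching y values: none (0 points).
Total affine count: 13.
Full point count |E(F_19)| = 13 + 1 = 14.
Hasse bound: |14 − (19+1)| = |-6| = 6 ≤ 2√19 ≈ 8.7178 ✓.
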